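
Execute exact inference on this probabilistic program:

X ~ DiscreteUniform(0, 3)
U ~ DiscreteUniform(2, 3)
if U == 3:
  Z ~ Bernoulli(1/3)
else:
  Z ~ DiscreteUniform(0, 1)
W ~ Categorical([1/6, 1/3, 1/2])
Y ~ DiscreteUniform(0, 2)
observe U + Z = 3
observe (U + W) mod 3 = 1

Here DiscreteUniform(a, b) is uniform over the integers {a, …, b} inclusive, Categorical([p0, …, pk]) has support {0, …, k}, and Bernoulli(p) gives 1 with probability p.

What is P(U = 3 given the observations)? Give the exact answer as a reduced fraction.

Enumerate traces; 24 have nonzero weight after conditioning:
  (X=0, U=2, Z=1, W=2, Y=0) weight 1/96
  (X=0, U=2, Z=1, W=2, Y=1) weight 1/96
  (X=0, U=2, Z=1, W=2, Y=2) weight 1/96
  (X=0, U=3, Z=0, W=1, Y=0) weight 1/108
  (X=0, U=3, Z=0, W=1, Y=1) weight 1/108
  (X=0, U=3, Z=0, W=1, Y=2) weight 1/108
  (X=1, U=2, Z=1, W=2, Y=0) weight 1/96
  (X=1, U=2, Z=1, W=2, Y=1) weight 1/96
  … 16 more
Group by U:
  weight(U=2) = 1/8
  weight(U=3) = 1/9
Total weight = 1/8 + 1/9 = 17/72
P(U=2 | obs) = 1/8 / 17/72 = 9/17
P(U=3 | obs) = 1/9 / 17/72 = 8/17

P(U = 3 | obs) = 8/17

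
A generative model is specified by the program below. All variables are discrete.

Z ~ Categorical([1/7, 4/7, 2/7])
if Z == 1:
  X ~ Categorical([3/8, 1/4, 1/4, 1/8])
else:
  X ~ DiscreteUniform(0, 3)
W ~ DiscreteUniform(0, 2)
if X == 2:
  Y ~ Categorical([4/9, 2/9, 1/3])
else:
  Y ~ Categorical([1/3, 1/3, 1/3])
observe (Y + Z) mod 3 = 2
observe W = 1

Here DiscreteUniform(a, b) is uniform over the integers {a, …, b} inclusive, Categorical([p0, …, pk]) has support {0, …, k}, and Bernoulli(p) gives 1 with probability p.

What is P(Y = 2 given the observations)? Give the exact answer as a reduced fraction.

P(Y = 2 | obs) = 6/41

Enumerate traces; 12 have nonzero weight after conditioning:
  (Z=0, X=0, W=1, Y=2) weight 1/252
  (Z=0, X=1, W=1, Y=2) weight 1/252
  (Z=0, X=2, W=1, Y=2) weight 1/252
  (Z=0, X=3, W=1, Y=2) weight 1/252
  (Z=1, X=0, W=1, Y=1) weight 1/42
  (Z=1, X=1, W=1, Y=1) weight 1/63
  (Z=1, X=2, W=1, Y=1) weight 2/189
  (Z=1, X=3, W=1, Y=1) weight 1/126
  (Z=2, X=0, W=1, Y=0) weight 1/126
  … 3 more
Group by Y:
  weight(Y=0) = 13/378
  weight(Y=1) = 11/189
  weight(Y=2) = 1/63
Total weight = 13/378 + 11/189 + 1/63 = 41/378
P(Y=0 | obs) = 13/378 / 41/378 = 13/41
P(Y=1 | obs) = 11/189 / 41/378 = 22/41
P(Y=2 | obs) = 1/63 / 41/378 = 6/41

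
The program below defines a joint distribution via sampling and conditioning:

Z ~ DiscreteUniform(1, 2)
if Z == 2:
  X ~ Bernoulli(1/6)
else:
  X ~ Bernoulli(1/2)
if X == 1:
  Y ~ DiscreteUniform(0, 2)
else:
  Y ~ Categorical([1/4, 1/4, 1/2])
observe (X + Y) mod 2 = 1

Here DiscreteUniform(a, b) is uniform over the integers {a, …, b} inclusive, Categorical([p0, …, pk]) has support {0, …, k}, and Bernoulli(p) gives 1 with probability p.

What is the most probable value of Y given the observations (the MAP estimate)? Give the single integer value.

argmax_v P(Y = v | obs) = 1

Enumerate traces; 6 have nonzero weight after conditioning:
  (Z=1, X=0, Y=1) weight 1/16
  (Z=1, X=1, Y=0) weight 1/12
  (Z=1, X=1, Y=2) weight 1/12
  (Z=2, X=0, Y=1) weight 5/48
  (Z=2, X=1, Y=0) weight 1/36
  (Z=2, X=1, Y=2) weight 1/36
Group by Y:
  weight(Y=0) = 1/9
  weight(Y=1) = 1/6
  weight(Y=2) = 1/9
Total weight = 1/9 + 1/6 + 1/9 = 7/18
P(Y=0 | obs) = 1/9 / 7/18 = 2/7
P(Y=1 | obs) = 1/6 / 7/18 = 3/7
P(Y=2 | obs) = 1/9 / 7/18 = 2/7
argmax = 1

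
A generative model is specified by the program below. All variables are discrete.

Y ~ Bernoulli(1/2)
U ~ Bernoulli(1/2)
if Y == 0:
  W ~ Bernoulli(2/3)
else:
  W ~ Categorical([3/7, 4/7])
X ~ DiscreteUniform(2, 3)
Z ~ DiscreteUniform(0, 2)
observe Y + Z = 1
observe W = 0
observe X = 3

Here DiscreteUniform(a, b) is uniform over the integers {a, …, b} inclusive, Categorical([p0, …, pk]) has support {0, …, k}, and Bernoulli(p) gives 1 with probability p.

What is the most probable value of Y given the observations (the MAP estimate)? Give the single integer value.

argmax_v P(Y = v | obs) = 1

Enumerate traces; 4 have nonzero weight after conditioning:
  (Y=0, U=0, W=0, X=3, Z=1) weight 1/72
  (Y=0, U=1, W=0, X=3, Z=1) weight 1/72
  (Y=1, U=0, W=0, X=3, Z=0) weight 1/56
  (Y=1, U=1, W=0, X=3, Z=0) weight 1/56
Group by Y:
  weight(Y=0) = 1/36
  weight(Y=1) = 1/28
Total weight = 1/36 + 1/28 = 4/63
P(Y=0 | obs) = 1/36 / 4/63 = 7/16
P(Y=1 | obs) = 1/28 / 4/63 = 9/16
argmax = 1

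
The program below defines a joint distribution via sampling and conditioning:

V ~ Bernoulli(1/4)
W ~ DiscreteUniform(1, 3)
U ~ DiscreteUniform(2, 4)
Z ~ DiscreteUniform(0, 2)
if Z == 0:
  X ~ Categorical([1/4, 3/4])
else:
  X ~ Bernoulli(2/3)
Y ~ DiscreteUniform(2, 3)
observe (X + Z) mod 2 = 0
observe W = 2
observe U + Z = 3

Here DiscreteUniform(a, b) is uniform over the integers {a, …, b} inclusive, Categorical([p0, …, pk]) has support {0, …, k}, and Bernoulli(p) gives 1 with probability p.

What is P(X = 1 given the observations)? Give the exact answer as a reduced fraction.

Enumerate traces; 8 have nonzero weight after conditioning:
  (V=0, W=2, U=2, Z=1, X=1, Y=2) weight 1/108
  (V=0, W=2, U=2, Z=1, X=1, Y=3) weight 1/108
  (V=0, W=2, U=3, Z=0, X=0, Y=2) weight 1/288
  (V=0, W=2, U=3, Z=0, X=0, Y=3) weight 1/288
  (V=1, W=2, U=2, Z=1, X=1, Y=2) weight 1/324
  (V=1, W=2, U=2, Z=1, X=1, Y=3) weight 1/324
  (V=1, W=2, U=3, Z=0, X=0, Y=2) weight 1/864
  (V=1, W=2, U=3, Z=0, X=0, Y=3) weight 1/864
Group by X:
  weight(X=0) = 1/108
  weight(X=1) = 2/81
Total weight = 1/108 + 2/81 = 11/324
P(X=0 | obs) = 1/108 / 11/324 = 3/11
P(X=1 | obs) = 2/81 / 11/324 = 8/11

P(X = 1 | obs) = 8/11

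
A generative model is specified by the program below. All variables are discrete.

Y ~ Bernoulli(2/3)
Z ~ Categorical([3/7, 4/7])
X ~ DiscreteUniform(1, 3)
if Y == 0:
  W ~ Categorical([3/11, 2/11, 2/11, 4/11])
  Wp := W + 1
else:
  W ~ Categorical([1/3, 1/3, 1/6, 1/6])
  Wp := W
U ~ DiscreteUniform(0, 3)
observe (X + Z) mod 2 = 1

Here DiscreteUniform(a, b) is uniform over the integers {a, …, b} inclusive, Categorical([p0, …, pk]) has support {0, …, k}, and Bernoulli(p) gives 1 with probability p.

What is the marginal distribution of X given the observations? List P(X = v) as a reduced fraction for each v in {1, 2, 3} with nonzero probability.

P(X=1) = 3/10, P(X=2) = 2/5, P(X=3) = 3/10

Enumerate traces; 96 have nonzero weight after conditioning:
  (Y=0, Z=0, X=1, W=0, U=0) weight 1/308
  (Y=0, Z=0, X=1, W=0, U=1) weight 1/308
  (Y=0, Z=0, X=1, W=0, U=2) weight 1/308
  (Y=0, Z=0, X=1, W=0, U=3) weight 1/308
  (Y=0, Z=0, X=1, W=1, U=0) weight 1/462
  (Y=0, Z=0, X=1, W=1, U=1) weight 1/462
  (Y=0, Z=0, X=1, W=1, U=2) weight 1/462
  (Y=0, Z=0, X=1, W=1, U=3) weight 1/462
  (Y=0, Z=0, X=3, W=0, U=0) weight 1/308
  (Y=0, Z=1, X=2, W=0, U=0) weight 1/231
  … 86 more
Group by X:
  weight(X=1) = 1/7
  weight(X=2) = 4/21
  weight(X=3) = 1/7
Total weight = 1/7 + 4/21 + 1/7 = 10/21
P(X=1 | obs) = 1/7 / 10/21 = 3/10
P(X=2 | obs) = 4/21 / 10/21 = 2/5
P(X=3 | obs) = 1/7 / 10/21 = 3/10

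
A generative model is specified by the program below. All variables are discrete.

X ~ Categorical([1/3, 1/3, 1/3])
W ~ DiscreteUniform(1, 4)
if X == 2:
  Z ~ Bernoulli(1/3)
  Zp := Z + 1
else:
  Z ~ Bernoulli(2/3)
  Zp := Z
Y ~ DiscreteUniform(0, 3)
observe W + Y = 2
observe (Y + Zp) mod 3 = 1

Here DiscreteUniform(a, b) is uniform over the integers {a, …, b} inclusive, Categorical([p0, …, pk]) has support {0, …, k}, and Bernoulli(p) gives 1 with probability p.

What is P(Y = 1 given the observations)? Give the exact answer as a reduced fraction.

Enumerate traces; 5 have nonzero weight after conditioning:
  (X=0, W=1, Z=0, Y=1) weight 1/144
  (X=0, W=2, Z=1, Y=0) weight 1/72
  (X=1, W=1, Z=0, Y=1) weight 1/144
  (X=1, W=2, Z=1, Y=0) weight 1/72
  (X=2, W=2, Z=0, Y=0) weight 1/72
Group by Y:
  weight(Y=0) = 1/24
  weight(Y=1) = 1/72
Total weight = 1/24 + 1/72 = 1/18
P(Y=0 | obs) = 1/24 / 1/18 = 3/4
P(Y=1 | obs) = 1/72 / 1/18 = 1/4

P(Y = 1 | obs) = 1/4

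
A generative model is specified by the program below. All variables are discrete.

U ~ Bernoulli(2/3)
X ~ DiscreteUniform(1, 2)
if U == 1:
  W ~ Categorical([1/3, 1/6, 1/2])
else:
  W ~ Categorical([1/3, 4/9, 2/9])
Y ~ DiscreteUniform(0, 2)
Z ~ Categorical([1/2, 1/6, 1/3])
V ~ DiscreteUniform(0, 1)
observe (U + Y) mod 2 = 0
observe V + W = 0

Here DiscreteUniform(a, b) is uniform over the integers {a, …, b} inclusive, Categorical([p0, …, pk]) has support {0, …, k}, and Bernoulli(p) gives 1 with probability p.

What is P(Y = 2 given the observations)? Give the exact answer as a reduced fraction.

P(Y = 2 | obs) = 1/4

Enumerate traces; 18 have nonzero weight after conditioning:
  (U=0, X=1, W=0, Y=0, Z=0, V=0) weight 1/216
  (U=0, X=1, W=0, Y=0, Z=1, V=0) weight 1/648
  (U=0, X=1, W=0, Y=0, Z=2, V=0) weight 1/324
  (U=0, X=1, W=0, Y=2, Z=0, V=0) weight 1/216
  (U=0, X=1, W=0, Y=2, Z=1, V=0) weight 1/648
  (U=0, X=1, W=0, Y=2, Z=2, V=0) weight 1/324
  (U=0, X=2, W=0, Y=0, Z=0, V=0) weight 1/216
  (U=0, X=2, W=0, Y=0, Z=1, V=0) weight 1/648
  (U=1, X=1, W=0, Y=1, Z=0, V=0) weight 1/108
  … 9 more
Group by Y:
  weight(Y=0) = 1/54
  weight(Y=1) = 1/27
  weight(Y=2) = 1/54
Total weight = 1/54 + 1/27 + 1/54 = 2/27
P(Y=0 | obs) = 1/54 / 2/27 = 1/4
P(Y=1 | obs) = 1/27 / 2/27 = 1/2
P(Y=2 | obs) = 1/54 / 2/27 = 1/4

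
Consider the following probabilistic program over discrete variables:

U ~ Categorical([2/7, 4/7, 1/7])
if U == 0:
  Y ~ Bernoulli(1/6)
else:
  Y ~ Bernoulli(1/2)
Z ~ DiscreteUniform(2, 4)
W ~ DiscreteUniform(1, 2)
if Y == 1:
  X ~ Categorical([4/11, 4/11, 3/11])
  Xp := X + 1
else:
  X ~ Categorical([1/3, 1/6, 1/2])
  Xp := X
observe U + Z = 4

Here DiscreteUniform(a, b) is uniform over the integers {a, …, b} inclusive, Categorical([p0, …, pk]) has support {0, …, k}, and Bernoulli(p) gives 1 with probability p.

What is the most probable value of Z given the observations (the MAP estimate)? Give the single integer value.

Enumerate traces; 36 have nonzero weight after conditioning:
  (U=0, Y=0, Z=4, W=1, X=0) weight 5/378
  (U=0, Y=0, Z=4, W=1, X=1) weight 5/756
  (U=0, Y=0, Z=4, W=1, X=2) weight 5/252
  (U=0, Y=0, Z=4, W=2, X=0) weight 5/378
  (U=0, Y=0, Z=4, W=2, X=1) weight 5/756
  (U=0, Y=0, Z=4, W=2, X=2) weight 5/252
  (U=0, Y=1, Z=4, W=1, X=0) weight 2/693
  (U=0, Y=1, Z=4, W=1, X=1) weight 2/693
  (U=1, Y=0, Z=3, W=1, X=0) weight 1/63
  (U=2, Y=0, Z=2, W=1, X=0) weight 1/252
  … 26 more
Group by Z:
  weight(Z=2) = 1/21
  weight(Z=3) = 4/21
  weight(Z=4) = 2/21
Total weight = 1/21 + 4/21 + 2/21 = 1/3
P(Z=2 | obs) = 1/21 / 1/3 = 1/7
P(Z=3 | obs) = 4/21 / 1/3 = 4/7
P(Z=4 | obs) = 2/21 / 1/3 = 2/7
argmax = 3

argmax_v P(Z = v | obs) = 3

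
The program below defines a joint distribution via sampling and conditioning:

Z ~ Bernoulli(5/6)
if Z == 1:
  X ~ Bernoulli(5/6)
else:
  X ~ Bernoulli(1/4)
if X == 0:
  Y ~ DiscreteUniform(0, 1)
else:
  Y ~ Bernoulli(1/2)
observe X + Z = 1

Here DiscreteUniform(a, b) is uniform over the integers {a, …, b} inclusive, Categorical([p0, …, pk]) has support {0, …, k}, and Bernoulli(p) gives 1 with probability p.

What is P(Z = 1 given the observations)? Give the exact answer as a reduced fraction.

P(Z = 1 | obs) = 10/13

Enumerate traces; 4 have nonzero weight after conditioning:
  (Z=0, X=1, Y=0) weight 1/48
  (Z=0, X=1, Y=1) weight 1/48
  (Z=1, X=0, Y=0) weight 5/72
  (Z=1, X=0, Y=1) weight 5/72
Group by Z:
  weight(Z=0) = 1/24
  weight(Z=1) = 5/36
Total weight = 1/24 + 5/36 = 13/72
P(Z=0 | obs) = 1/24 / 13/72 = 3/13
P(Z=1 | obs) = 5/36 / 13/72 = 10/13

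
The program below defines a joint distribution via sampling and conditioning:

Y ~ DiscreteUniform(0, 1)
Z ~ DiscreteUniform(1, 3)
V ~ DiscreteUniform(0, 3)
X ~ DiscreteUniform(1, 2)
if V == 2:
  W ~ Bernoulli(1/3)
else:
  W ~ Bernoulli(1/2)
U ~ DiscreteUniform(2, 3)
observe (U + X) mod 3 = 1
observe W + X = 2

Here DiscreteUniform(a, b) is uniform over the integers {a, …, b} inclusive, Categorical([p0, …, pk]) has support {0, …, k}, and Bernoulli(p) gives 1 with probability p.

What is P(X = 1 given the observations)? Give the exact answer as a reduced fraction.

Enumerate traces; 48 have nonzero weight after conditioning:
  (Y=0, Z=1, V=0, X=1, W=1, U=3) weight 1/192
  (Y=0, Z=1, V=0, X=2, W=0, U=2) weight 1/192
  (Y=0, Z=1, V=1, X=1, W=1, U=3) weight 1/192
  (Y=0, Z=1, V=1, X=2, W=0, U=2) weight 1/192
  (Y=0, Z=1, V=2, X=1, W=1, U=3) weight 1/288
  (Y=0, Z=1, V=2, X=2, W=0, U=2) weight 1/144
  (Y=0, Z=1, V=3, X=1, W=1, U=3) weight 1/192
  (Y=0, Z=1, V=3, X=2, W=0, U=2) weight 1/192
  … 40 more
Group by X:
  weight(X=1) = 11/96
  weight(X=2) = 13/96
Total weight = 11/96 + 13/96 = 1/4
P(X=1 | obs) = 11/96 / 1/4 = 11/24
P(X=2 | obs) = 13/96 / 1/4 = 13/24

P(X = 1 | obs) = 11/24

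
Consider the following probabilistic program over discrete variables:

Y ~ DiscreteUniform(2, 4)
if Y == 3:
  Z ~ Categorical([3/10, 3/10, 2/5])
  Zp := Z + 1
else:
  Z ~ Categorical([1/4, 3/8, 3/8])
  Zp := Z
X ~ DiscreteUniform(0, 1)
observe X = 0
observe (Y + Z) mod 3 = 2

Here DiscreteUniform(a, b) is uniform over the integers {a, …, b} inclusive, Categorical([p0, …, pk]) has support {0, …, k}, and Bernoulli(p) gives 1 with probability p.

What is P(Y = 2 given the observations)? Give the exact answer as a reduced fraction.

Enumerate traces; 3 have nonzero weight after conditioning:
  (Y=2, Z=0, X=0) weight 1/24
  (Y=3, Z=2, X=0) weight 1/15
  (Y=4, Z=1, X=0) weight 1/16
Group by Y:
  weight(Y=2) = 1/24
  weight(Y=3) = 1/15
  weight(Y=4) = 1/16
Total weight = 1/24 + 1/15 + 1/16 = 41/240
P(Y=2 | obs) = 1/24 / 41/240 = 10/41
P(Y=3 | obs) = 1/15 / 41/240 = 16/41
P(Y=4 | obs) = 1/16 / 41/240 = 15/41

P(Y = 2 | obs) = 10/41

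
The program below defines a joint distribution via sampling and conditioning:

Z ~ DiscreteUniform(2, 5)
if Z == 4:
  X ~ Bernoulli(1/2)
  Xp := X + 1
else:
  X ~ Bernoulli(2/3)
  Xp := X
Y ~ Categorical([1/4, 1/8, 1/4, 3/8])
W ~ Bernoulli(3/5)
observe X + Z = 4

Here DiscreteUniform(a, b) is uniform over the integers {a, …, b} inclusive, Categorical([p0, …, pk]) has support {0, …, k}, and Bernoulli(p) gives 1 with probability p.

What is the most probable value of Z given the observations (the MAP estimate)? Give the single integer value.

argmax_v P(Z = v | obs) = 3

Enumerate traces; 16 have nonzero weight after conditioning:
  (Z=3, X=1, Y=0, W=0) weight 1/60
  (Z=3, X=1, Y=0, W=1) weight 1/40
  (Z=3, X=1, Y=1, W=0) weight 1/120
  (Z=3, X=1, Y=1, W=1) weight 1/80
  (Z=3, X=1, Y=2, W=0) weight 1/60
  (Z=3, X=1, Y=2, W=1) weight 1/40
  (Z=3, X=1, Y=3, W=0) weight 1/40
  (Z=3, X=1, Y=3, W=1) weight 3/80
  (Z=4, X=0, Y=0, W=0) weight 1/80
  … 7 more
Group by Z:
  weight(Z=3) = 1/6
  weight(Z=4) = 1/8
Total weight = 1/6 + 1/8 = 7/24
P(Z=3 | obs) = 1/6 / 7/24 = 4/7
P(Z=4 | obs) = 1/8 / 7/24 = 3/7
argmax = 3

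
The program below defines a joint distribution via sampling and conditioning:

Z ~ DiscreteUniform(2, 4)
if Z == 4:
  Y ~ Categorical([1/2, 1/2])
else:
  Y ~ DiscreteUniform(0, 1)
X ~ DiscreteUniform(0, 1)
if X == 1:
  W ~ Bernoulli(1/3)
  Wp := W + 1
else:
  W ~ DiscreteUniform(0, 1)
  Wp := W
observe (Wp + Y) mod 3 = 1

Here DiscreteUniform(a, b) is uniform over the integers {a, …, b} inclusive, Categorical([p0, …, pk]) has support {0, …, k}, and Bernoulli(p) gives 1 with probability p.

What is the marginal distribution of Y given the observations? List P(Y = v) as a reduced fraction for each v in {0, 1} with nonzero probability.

P(Y=0) = 7/10, P(Y=1) = 3/10

Enumerate traces; 9 have nonzero weight after conditioning:
  (Z=2, Y=0, X=0, W=1) weight 1/24
  (Z=2, Y=0, X=1, W=0) weight 1/18
  (Z=2, Y=1, X=0, W=0) weight 1/24
  (Z=3, Y=0, X=0, W=1) weight 1/24
  (Z=3, Y=0, X=1, W=0) weight 1/18
  (Z=3, Y=1, X=0, W=0) weight 1/24
  (Z=4, Y=0, X=0, W=1) weight 1/24
  (Z=4, Y=0, X=1, W=0) weight 1/18
  … 1 more
Group by Y:
  weight(Y=0) = 7/24
  weight(Y=1) = 1/8
Total weight = 7/24 + 1/8 = 5/12
P(Y=0 | obs) = 7/24 / 5/12 = 7/10
P(Y=1 | obs) = 1/8 / 5/12 = 3/10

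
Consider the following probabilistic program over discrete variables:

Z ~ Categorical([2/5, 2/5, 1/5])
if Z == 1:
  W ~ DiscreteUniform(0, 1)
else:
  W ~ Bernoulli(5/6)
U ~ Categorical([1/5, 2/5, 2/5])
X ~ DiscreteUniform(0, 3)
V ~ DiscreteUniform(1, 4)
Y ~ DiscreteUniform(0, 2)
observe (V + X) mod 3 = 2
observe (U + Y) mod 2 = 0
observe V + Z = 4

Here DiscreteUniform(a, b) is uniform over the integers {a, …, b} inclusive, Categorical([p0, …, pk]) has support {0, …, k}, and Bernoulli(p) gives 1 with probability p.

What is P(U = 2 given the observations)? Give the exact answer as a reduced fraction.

Enumerate traces; 40 have nonzero weight after conditioning:
  (Z=0, W=0, U=0, X=1, V=4, Y=0) weight 1/3600
  (Z=0, W=0, U=0, X=1, V=4, Y=2) weight 1/3600
  (Z=0, W=0, U=1, X=1, V=4, Y=1) weight 1/1800
  (Z=0, W=0, U=2, X=1, V=4, Y=0) weight 1/1800
  (Z=0, W=0, U=2, X=1, V=4, Y=2) weight 1/1800
  (Z=0, W=1, U=0, X=1, V=4, Y=0) weight 1/720
  (Z=0, W=1, U=0, X=1, V=4, Y=2) weight 1/720
  (Z=0, W=1, U=1, X=1, V=4, Y=1) weight 1/360
  … 32 more
Group by U:
  weight(U=0) = 1/100
  weight(U=1) = 1/100
  weight(U=2) = 1/50
Total weight = 1/100 + 1/100 + 1/50 = 1/25
P(U=0 | obs) = 1/100 / 1/25 = 1/4
P(U=1 | obs) = 1/100 / 1/25 = 1/4
P(U=2 | obs) = 1/50 / 1/25 = 1/2

P(U = 2 | obs) = 1/2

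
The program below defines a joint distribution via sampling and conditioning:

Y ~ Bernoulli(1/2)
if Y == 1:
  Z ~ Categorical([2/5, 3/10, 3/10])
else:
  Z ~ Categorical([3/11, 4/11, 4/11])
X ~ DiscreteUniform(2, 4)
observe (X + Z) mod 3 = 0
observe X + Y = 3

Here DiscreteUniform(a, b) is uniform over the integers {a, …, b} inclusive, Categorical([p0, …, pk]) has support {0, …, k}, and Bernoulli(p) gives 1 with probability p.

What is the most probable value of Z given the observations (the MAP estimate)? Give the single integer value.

argmax_v P(Z = v | obs) = 1

Enumerate traces; 2 have nonzero weight after conditioning:
  (Y=0, Z=0, X=3) weight 1/22
  (Y=1, Z=1, X=2) weight 1/20
Group by Z:
  weight(Z=0) = 1/22
  weight(Z=1) = 1/20
Total weight = 1/22 + 1/20 = 21/220
P(Z=0 | obs) = 1/22 / 21/220 = 10/21
P(Z=1 | obs) = 1/20 / 21/220 = 11/21
argmax = 1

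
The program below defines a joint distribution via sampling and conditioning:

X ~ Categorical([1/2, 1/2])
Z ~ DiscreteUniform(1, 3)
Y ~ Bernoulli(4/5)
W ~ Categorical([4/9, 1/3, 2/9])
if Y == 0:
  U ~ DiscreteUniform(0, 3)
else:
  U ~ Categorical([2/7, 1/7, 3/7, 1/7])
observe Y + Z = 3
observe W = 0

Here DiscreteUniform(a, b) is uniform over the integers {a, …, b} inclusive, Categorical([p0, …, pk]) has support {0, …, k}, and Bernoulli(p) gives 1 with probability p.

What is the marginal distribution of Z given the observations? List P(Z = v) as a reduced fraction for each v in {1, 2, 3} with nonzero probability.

Enumerate traces; 16 have nonzero weight after conditioning:
  (X=0, Z=2, Y=1, W=0, U=0) weight 16/945
  (X=0, Z=2, Y=1, W=0, U=1) weight 8/945
  (X=0, Z=2, Y=1, W=0, U=2) weight 8/315
  (X=0, Z=2, Y=1, W=0, U=3) weight 8/945
  (X=0, Z=3, Y=0, W=0, U=0) weight 1/270
  (X=0, Z=3, Y=0, W=0, U=1) weight 1/270
  (X=0, Z=3, Y=0, W=0, U=2) weight 1/270
  (X=0, Z=3, Y=0, W=0, U=3) weight 1/270
  … 8 more
Group by Z:
  weight(Z=2) = 16/135
  weight(Z=3) = 4/135
Total weight = 16/135 + 4/135 = 4/27
P(Z=2 | obs) = 16/135 / 4/27 = 4/5
P(Z=3 | obs) = 4/135 / 4/27 = 1/5

P(Z=2) = 4/5, P(Z=3) = 1/5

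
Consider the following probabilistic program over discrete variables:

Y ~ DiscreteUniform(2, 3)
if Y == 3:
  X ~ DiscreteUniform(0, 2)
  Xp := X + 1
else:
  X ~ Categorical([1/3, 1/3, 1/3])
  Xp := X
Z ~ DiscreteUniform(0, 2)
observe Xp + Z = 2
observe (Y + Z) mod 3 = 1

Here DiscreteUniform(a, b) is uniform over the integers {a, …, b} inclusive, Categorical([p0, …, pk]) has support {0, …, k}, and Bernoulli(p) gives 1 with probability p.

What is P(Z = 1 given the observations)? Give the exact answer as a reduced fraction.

Enumerate traces; 2 have nonzero weight after conditioning:
  (Y=2, X=0, Z=2) weight 1/18
  (Y=3, X=0, Z=1) weight 1/18
Group by Z:
  weight(Z=1) = 1/18
  weight(Z=2) = 1/18
Total weight = 1/18 + 1/18 = 1/9
P(Z=1 | obs) = 1/18 / 1/9 = 1/2
P(Z=2 | obs) = 1/18 / 1/9 = 1/2

P(Z = 1 | obs) = 1/2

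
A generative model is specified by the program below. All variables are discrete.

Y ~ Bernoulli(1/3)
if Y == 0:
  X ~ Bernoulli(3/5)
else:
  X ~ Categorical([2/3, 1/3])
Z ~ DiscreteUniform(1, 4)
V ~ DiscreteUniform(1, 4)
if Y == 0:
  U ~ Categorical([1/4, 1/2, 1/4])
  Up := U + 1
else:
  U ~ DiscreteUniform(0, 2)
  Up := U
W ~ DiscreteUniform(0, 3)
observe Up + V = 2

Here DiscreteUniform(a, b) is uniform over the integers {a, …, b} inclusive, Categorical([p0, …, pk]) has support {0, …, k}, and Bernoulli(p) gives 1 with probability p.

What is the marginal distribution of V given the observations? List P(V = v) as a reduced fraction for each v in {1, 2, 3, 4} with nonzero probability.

P(V=1) = 5/7, P(V=2) = 2/7

Enumerate traces; 96 have nonzero weight after conditioning:
  (Y=0, X=0, Z=1, V=1, U=0, W=0) weight 1/960
  (Y=0, X=0, Z=1, V=1, U=0, W=1) weight 1/960
  (Y=0, X=0, Z=1, V=1, U=0, W=2) weight 1/960
  (Y=0, X=0, Z=1, V=1, U=0, W=3) weight 1/960
  (Y=0, X=0, Z=2, V=1, U=0, W=0) weight 1/960
  (Y=0, X=0, Z=2, V=1, U=0, W=1) weight 1/960
  (Y=0, X=0, Z=2, V=1, U=0, W=2) weight 1/960
  (Y=0, X=0, Z=2, V=1, U=0, W=3) weight 1/960
  (Y=1, X=0, Z=1, V=2, U=0, W=0) weight 1/864
  … 87 more
Group by V:
  weight(V=1) = 5/72
  weight(V=2) = 1/36
Total weight = 5/72 + 1/36 = 7/72
P(V=1 | obs) = 5/72 / 7/72 = 5/7
P(V=2 | obs) = 1/36 / 7/72 = 2/7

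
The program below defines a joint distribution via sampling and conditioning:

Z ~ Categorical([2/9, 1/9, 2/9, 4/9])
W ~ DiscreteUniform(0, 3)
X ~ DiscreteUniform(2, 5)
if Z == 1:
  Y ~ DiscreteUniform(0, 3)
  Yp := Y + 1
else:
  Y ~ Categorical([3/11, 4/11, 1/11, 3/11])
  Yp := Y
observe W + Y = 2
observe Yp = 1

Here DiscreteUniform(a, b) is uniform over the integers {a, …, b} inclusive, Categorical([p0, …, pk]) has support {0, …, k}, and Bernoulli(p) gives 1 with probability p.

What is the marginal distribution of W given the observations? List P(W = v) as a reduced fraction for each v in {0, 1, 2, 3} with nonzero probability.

P(W=1) = 128/139, P(W=2) = 11/139

Enumerate traces; 16 have nonzero weight after conditioning:
  (Z=0, W=1, X=2, Y=1) weight 1/198
  (Z=0, W=1, X=3, Y=1) weight 1/198
  (Z=0, W=1, X=4, Y=1) weight 1/198
  (Z=0, W=1, X=5, Y=1) weight 1/198
  (Z=1, W=2, X=2, Y=0) weight 1/576
  (Z=1, W=2, X=3, Y=0) weight 1/576
  (Z=1, W=2, X=4, Y=0) weight 1/576
  (Z=1, W=2, X=5, Y=0) weight 1/576
  … 8 more
Group by W:
  weight(W=1) = 8/99
  weight(W=2) = 1/144
Total weight = 8/99 + 1/144 = 139/1584
P(W=1 | obs) = 8/99 / 139/1584 = 128/139
P(W=2 | obs) = 1/144 / 139/1584 = 11/139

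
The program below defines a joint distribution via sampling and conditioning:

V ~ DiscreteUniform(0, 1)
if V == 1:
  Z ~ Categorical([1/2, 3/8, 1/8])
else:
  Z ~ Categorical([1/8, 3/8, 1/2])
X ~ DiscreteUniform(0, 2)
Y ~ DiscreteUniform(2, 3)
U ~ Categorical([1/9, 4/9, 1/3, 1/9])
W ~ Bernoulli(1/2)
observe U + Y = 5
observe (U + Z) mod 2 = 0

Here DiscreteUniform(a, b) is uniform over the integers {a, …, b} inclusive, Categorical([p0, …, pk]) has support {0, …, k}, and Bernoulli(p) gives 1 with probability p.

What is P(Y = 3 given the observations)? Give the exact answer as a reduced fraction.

Enumerate traces; 36 have nonzero weight after conditioning:
  (V=0, Z=0, X=0, Y=3, U=2, W=0) weight 1/576
  (V=0, Z=0, X=0, Y=3, U=2, W=1) weight 1/576
  (V=0, Z=0, X=1, Y=3, U=2, W=0) weight 1/576
  (V=0, Z=0, X=1, Y=3, U=2, W=1) weight 1/576
  (V=0, Z=0, X=2, Y=3, U=2, W=0) weight 1/576
  (V=0, Z=0, X=2, Y=3, U=2, W=1) weight 1/576
  (V=0, Z=1, X=0, Y=2, U=3, W=0) weight 1/576
  (V=0, Z=1, X=0, Y=2, U=3, W=1) weight 1/576
  … 28 more
Group by Y:
  weight(Y=2) = 1/48
  weight(Y=3) = 5/48
Total weight = 1/48 + 5/48 = 1/8
P(Y=2 | obs) = 1/48 / 1/8 = 1/6
P(Y=3 | obs) = 5/48 / 1/8 = 5/6

P(Y = 3 | obs) = 5/6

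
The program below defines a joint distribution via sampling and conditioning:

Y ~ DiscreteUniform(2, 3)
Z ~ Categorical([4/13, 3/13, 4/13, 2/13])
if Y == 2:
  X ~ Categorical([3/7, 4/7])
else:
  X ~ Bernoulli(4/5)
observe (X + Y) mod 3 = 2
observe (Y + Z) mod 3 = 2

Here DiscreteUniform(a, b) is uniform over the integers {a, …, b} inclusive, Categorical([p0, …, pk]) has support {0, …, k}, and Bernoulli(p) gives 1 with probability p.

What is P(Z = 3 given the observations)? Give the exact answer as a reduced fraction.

P(Z = 3 | obs) = 1/3

Enumerate traces; 2 have nonzero weight after conditioning:
  (Y=2, Z=0, X=0) weight 6/91
  (Y=2, Z=3, X=0) weight 3/91
Group by Z:
  weight(Z=0) = 6/91
  weight(Z=3) = 3/91
Total weight = 6/91 + 3/91 = 9/91
P(Z=0 | obs) = 6/91 / 9/91 = 2/3
P(Z=3 | obs) = 3/91 / 9/91 = 1/3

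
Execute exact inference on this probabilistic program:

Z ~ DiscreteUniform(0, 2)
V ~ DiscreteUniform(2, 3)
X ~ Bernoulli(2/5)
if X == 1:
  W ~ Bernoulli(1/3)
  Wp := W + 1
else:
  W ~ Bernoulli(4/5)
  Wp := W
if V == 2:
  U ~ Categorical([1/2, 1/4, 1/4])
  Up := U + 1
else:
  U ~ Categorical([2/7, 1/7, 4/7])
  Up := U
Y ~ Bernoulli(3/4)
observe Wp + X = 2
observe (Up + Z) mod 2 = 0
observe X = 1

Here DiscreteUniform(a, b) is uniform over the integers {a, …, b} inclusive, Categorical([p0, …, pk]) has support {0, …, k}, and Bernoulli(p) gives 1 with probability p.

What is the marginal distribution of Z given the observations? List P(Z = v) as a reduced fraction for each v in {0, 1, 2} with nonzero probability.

P(Z=0) = 31/87, P(Z=1) = 25/87, P(Z=2) = 31/87

Enumerate traces; 18 have nonzero weight after conditioning:
  (Z=0, V=2, X=1, W=0, U=1, Y=0) weight 1/360
  (Z=0, V=2, X=1, W=0, U=1, Y=1) weight 1/120
  (Z=0, V=3, X=1, W=0, U=0, Y=0) weight 1/315
  (Z=0, V=3, X=1, W=0, U=0, Y=1) weight 1/105
  (Z=0, V=3, X=1, W=0, U=2, Y=0) weight 2/315
  (Z=0, V=3, X=1, W=0, U=2, Y=1) weight 2/105
  (Z=1, V=2, X=1, W=0, U=0, Y=0) weight 1/180
  (Z=1, V=2, X=1, W=0, U=0, Y=1) weight 1/60
  (Z=2, V=2, X=1, W=0, U=1, Y=0) weight 1/360
  … 9 more
Group by Z:
  weight(Z=0) = 31/630
  weight(Z=1) = 5/126
  weight(Z=2) = 31/630
Total weight = 31/630 + 5/126 + 31/630 = 29/210
P(Z=0 | obs) = 31/630 / 29/210 = 31/87
P(Z=1 | obs) = 5/126 / 29/210 = 25/87
P(Z=2 | obs) = 31/630 / 29/210 = 31/87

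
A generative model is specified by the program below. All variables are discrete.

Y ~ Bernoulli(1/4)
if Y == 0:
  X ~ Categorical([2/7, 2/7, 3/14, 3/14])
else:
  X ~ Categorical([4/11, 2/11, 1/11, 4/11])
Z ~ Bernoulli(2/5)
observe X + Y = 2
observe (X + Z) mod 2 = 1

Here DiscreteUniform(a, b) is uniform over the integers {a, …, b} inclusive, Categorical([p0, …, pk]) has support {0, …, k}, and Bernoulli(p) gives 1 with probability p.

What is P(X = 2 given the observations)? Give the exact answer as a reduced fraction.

P(X = 2 | obs) = 33/47

Enumerate traces; 2 have nonzero weight after conditioning:
  (Y=0, X=2, Z=1) weight 9/140
  (Y=1, X=1, Z=0) weight 3/110
Group by X:
  weight(X=1) = 3/110
  weight(X=2) = 9/140
Total weight = 3/110 + 9/140 = 141/1540
P(X=1 | obs) = 3/110 / 141/1540 = 14/47
P(X=2 | obs) = 9/140 / 141/1540 = 33/47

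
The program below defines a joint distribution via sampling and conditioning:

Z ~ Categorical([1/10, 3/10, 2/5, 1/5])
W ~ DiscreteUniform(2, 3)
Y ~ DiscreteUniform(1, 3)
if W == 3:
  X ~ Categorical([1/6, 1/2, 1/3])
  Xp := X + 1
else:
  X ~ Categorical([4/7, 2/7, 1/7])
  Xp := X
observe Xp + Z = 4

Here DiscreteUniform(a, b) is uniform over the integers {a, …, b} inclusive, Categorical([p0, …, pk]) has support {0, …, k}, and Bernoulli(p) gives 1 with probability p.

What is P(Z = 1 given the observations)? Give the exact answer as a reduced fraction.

P(Z = 1 | obs) = 21/94

Enumerate traces; 15 have nonzero weight after conditioning:
  (Z=1, W=3, Y=1, X=2) weight 1/60
  (Z=1, W=3, Y=2, X=2) weight 1/60
  (Z=1, W=3, Y=3, X=2) weight 1/60
  (Z=2, W=2, Y=1, X=2) weight 1/105
  (Z=2, W=2, Y=2, X=2) weight 1/105
  (Z=2, W=2, Y=3, X=2) weight 1/105
  (Z=2, W=3, Y=1, X=1) weight 1/30
  (Z=2, W=3, Y=2, X=1) weight 1/30
  (Z=3, W=2, Y=1, X=1) weight 1/105
  … 6 more
Group by Z:
  weight(Z=1) = 1/20
  weight(Z=2) = 9/70
  weight(Z=3) = 19/420
Total weight = 1/20 + 9/70 + 19/420 = 47/210
P(Z=1 | obs) = 1/20 / 47/210 = 21/94
P(Z=2 | obs) = 9/70 / 47/210 = 27/47
P(Z=3 | obs) = 19/420 / 47/210 = 19/94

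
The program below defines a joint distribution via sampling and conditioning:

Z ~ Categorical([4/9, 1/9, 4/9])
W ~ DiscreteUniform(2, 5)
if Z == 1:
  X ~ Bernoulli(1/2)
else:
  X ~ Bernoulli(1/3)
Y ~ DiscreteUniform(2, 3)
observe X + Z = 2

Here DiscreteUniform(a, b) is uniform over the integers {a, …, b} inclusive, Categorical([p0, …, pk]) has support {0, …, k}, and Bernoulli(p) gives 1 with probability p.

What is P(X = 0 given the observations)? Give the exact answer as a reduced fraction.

Enumerate traces; 16 have nonzero weight after conditioning:
  (Z=1, W=2, X=1, Y=2) weight 1/144
  (Z=1, W=2, X=1, Y=3) weight 1/144
  (Z=1, W=3, X=1, Y=2) weight 1/144
  (Z=1, W=3, X=1, Y=3) weight 1/144
  (Z=1, W=4, X=1, Y=2) weight 1/144
  (Z=1, W=4, X=1, Y=3) weight 1/144
  (Z=1, W=5, X=1, Y=2) weight 1/144
  (Z=1, W=5, X=1, Y=3) weight 1/144
  (Z=2, W=2, X=0, Y=2) weight 1/27
  … 7 more
Group by X:
  weight(X=0) = 8/27
  weight(X=1) = 1/18
Total weight = 8/27 + 1/18 = 19/54
P(X=0 | obs) = 8/27 / 19/54 = 16/19
P(X=1 | obs) = 1/18 / 19/54 = 3/19

P(X = 0 | obs) = 16/19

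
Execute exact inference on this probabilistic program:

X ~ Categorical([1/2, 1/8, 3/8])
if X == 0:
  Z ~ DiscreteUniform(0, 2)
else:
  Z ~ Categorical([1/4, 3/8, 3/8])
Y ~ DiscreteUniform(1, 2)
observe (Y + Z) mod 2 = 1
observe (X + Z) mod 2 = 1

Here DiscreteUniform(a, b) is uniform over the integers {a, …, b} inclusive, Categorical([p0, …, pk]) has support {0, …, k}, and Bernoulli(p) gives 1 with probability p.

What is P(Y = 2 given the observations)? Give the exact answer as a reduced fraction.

P(Y = 2 | obs) = 59/74

Enumerate traces; 4 have nonzero weight after conditioning:
  (X=0, Z=1, Y=2) weight 1/12
  (X=1, Z=0, Y=1) weight 1/64
  (X=1, Z=2, Y=1) weight 3/128
  (X=2, Z=1, Y=2) weight 9/128
Group by Y:
  weight(Y=1) = 5/128
  weight(Y=2) = 59/384
Total weight = 5/128 + 59/384 = 37/192
P(Y=1 | obs) = 5/128 / 37/192 = 15/74
P(Y=2 | obs) = 59/384 / 37/192 = 59/74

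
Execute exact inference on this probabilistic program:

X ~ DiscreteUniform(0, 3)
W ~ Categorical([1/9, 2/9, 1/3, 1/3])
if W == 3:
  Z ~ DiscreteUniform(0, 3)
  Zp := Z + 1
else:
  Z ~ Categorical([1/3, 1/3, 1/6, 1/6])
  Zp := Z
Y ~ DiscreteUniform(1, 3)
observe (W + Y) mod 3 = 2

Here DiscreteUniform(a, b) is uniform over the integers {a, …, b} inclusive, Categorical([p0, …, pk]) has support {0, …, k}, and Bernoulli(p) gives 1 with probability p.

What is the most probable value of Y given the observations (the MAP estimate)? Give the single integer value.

Enumerate traces; 64 have nonzero weight after conditioning:
  (X=0, W=0, Z=0, Y=2) weight 1/324
  (X=0, W=0, Z=1, Y=2) weight 1/324
  (X=0, W=0, Z=2, Y=2) weight 1/648
  (X=0, W=0, Z=3, Y=2) weight 1/648
  (X=0, W=1, Z=0, Y=1) weight 1/162
  (X=0, W=1, Z=1, Y=1) weight 1/162
  (X=0, W=1, Z=2, Y=1) weight 1/324
  (X=0, W=1, Z=3, Y=1) weight 1/324
  (X=0, W=2, Z=0, Y=3) weight 1/108
  … 55 more
Group by Y:
  weight(Y=1) = 2/27
  weight(Y=2) = 4/27
  weight(Y=3) = 1/9
Total weight = 2/27 + 4/27 + 1/9 = 1/3
P(Y=1 | obs) = 2/27 / 1/3 = 2/9
P(Y=2 | obs) = 4/27 / 1/3 = 4/9
P(Y=3 | obs) = 1/9 / 1/3 = 1/3
argmax = 2

argmax_v P(Y = v | obs) = 2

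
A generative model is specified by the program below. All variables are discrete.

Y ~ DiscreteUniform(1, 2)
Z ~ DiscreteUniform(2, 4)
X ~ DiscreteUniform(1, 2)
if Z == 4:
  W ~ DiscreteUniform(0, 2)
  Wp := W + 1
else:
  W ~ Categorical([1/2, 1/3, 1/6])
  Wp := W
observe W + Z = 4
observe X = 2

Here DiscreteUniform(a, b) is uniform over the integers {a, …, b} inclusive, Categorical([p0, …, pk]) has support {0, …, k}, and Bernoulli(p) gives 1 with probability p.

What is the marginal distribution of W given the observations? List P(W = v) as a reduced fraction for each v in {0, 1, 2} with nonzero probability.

Enumerate traces; 6 have nonzero weight after conditioning:
  (Y=1, Z=2, X=2, W=2) weight 1/72
  (Y=1, Z=3, X=2, W=1) weight 1/36
  (Y=1, Z=4, X=2, W=0) weight 1/36
  (Y=2, Z=2, X=2, W=2) weight 1/72
  (Y=2, Z=3, X=2, W=1) weight 1/36
  (Y=2, Z=4, X=2, W=0) weight 1/36
Group by W:
  weight(W=0) = 1/18
  weight(W=1) = 1/18
  weight(W=2) = 1/36
Total weight = 1/18 + 1/18 + 1/36 = 5/36
P(W=0 | obs) = 1/18 / 5/36 = 2/5
P(W=1 | obs) = 1/18 / 5/36 = 2/5
P(W=2 | obs) = 1/36 / 5/36 = 1/5

P(W=0) = 2/5, P(W=1) = 2/5, P(W=2) = 1/5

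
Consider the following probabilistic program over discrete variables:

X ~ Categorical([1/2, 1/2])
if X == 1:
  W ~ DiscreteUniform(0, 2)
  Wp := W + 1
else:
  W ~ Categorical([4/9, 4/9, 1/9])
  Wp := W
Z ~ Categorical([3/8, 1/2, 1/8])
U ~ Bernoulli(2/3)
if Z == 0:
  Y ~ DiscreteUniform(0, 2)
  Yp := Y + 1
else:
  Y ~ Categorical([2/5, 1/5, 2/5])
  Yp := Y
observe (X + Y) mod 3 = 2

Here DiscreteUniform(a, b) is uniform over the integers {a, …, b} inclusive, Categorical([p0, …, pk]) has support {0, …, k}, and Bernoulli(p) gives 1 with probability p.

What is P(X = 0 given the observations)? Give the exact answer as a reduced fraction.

Enumerate traces; 36 have nonzero weight after conditioning:
  (X=0, W=0, Z=0, U=0, Y=2) weight 1/108
  (X=0, W=0, Z=0, U=1, Y=2) weight 1/54
  (X=0, W=0, Z=1, U=0, Y=2) weight 2/135
  (X=0, W=0, Z=1, U=1, Y=2) weight 4/135
  (X=0, W=0, Z=2, U=0, Y=2) weight 1/270
  (X=0, W=0, Z=2, U=1, Y=2) weight 1/135
  (X=0, W=1, Z=0, U=0, Y=2) weight 1/108
  (X=0, W=1, Z=0, U=1, Y=2) weight 1/54
  (X=1, W=0, Z=0, U=0, Y=1) weight 1/144
  … 27 more
Group by X:
  weight(X=0) = 3/16
  weight(X=1) = 1/8
Total weight = 3/16 + 1/8 = 5/16
P(X=0 | obs) = 3/16 / 5/16 = 3/5
P(X=1 | obs) = 1/8 / 5/16 = 2/5

P(X = 0 | obs) = 3/5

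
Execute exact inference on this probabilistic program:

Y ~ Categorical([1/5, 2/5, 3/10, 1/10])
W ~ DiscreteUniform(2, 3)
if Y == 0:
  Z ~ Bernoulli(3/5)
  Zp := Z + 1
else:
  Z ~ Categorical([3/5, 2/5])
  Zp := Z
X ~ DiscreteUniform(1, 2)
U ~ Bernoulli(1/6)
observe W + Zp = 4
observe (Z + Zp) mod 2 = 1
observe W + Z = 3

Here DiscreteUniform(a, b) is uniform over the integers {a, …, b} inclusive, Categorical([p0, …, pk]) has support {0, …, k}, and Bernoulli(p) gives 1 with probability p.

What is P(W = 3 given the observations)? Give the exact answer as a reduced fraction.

Enumerate traces; 8 have nonzero weight after conditioning:
  (Y=0, W=2, Z=1, X=1, U=0) weight 1/40
  (Y=0, W=2, Z=1, X=1, U=1) weight 1/200
  (Y=0, W=2, Z=1, X=2, U=0) weight 1/40
  (Y=0, W=2, Z=1, X=2, U=1) weight 1/200
  (Y=0, W=3, Z=0, X=1, U=0) weight 1/60
  (Y=0, W=3, Z=0, X=1, U=1) weight 1/300
  (Y=0, W=3, Z=0, X=2, U=0) weight 1/60
  (Y=0, W=3, Z=0, X=2, U=1) weight 1/300
Group by W:
  weight(W=2) = 3/50
  weight(W=3) = 1/25
Total weight = 3/50 + 1/25 = 1/10
P(W=2 | obs) = 3/50 / 1/10 = 3/5
P(W=3 | obs) = 1/25 / 1/10 = 2/5

P(W = 3 | obs) = 2/5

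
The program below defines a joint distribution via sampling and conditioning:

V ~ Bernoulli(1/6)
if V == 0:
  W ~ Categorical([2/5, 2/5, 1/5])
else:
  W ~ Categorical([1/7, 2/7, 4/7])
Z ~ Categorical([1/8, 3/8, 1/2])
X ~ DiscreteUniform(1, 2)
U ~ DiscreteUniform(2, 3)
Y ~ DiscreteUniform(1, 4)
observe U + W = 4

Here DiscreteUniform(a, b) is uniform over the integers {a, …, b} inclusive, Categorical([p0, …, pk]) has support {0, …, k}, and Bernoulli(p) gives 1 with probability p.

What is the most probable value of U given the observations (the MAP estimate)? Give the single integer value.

Enumerate traces; 96 have nonzero weight after conditioning:
  (V=0, W=1, Z=0, X=1, U=3, Y=1) weight 1/384
  (V=0, W=1, Z=0, X=1, U=3, Y=2) weight 1/384
  (V=0, W=1, Z=0, X=1, U=3, Y=3) weight 1/384
  (V=0, W=1, Z=0, X=1, U=3, Y=4) weight 1/384
  (V=0, W=1, Z=0, X=2, U=3, Y=1) weight 1/384
  (V=0, W=1, Z=0, X=2, U=3, Y=2) weight 1/384
  (V=0, W=1, Z=0, X=2, U=3, Y=3) weight 1/384
  (V=0, W=1, Z=0, X=2, U=3, Y=4) weight 1/384
  (V=0, W=2, Z=0, X=1, U=2, Y=1) weight 1/768
  … 87 more
Group by U:
  weight(U=2) = 11/84
  weight(U=3) = 4/21
Total weight = 11/84 + 4/21 = 9/28
P(U=2 | obs) = 11/84 / 9/28 = 11/27
P(U=3 | obs) = 4/21 / 9/28 = 16/27
argmax = 3

argmax_v P(U = v | obs) = 3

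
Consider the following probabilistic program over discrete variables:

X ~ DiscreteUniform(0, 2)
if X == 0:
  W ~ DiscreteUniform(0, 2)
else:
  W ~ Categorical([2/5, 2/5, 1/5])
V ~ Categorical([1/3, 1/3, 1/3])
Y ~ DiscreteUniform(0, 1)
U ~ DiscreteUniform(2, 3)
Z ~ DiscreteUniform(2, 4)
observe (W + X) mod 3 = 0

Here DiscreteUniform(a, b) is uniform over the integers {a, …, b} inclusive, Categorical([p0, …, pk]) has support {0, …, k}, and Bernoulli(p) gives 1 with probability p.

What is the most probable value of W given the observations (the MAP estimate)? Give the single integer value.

argmax_v P(W = v | obs) = 1

Enumerate traces; 108 have nonzero weight after conditioning:
  (X=0, W=0, V=0, Y=0, U=2, Z=2) weight 1/324
  (X=0, W=0, V=0, Y=0, U=2, Z=3) weight 1/324
  (X=0, W=0, V=0, Y=0, U=2, Z=4) weight 1/324
  (X=0, W=0, V=0, Y=0, U=3, Z=2) weight 1/324
  (X=0, W=0, V=0, Y=0, U=3, Z=3) weight 1/324
  (X=0, W=0, V=0, Y=0, U=3, Z=4) weight 1/324
  (X=0, W=0, V=0, Y=1, U=2, Z=2) weight 1/324
  (X=0, W=0, V=0, Y=1, U=2, Z=3) weight 1/324
  (X=1, W=2, V=0, Y=0, U=2, Z=2) weight 1/540
  (X=2, W=1, V=0, Y=0, U=2, Z=2) weight 1/270
  … 98 more
Group by W:
  weight(W=0) = 1/9
  weight(W=1) = 2/15
  weight(W=2) = 1/15
Total weight = 1/9 + 2/15 + 1/15 = 14/45
P(W=0 | obs) = 1/9 / 14/45 = 5/14
P(W=1 | obs) = 2/15 / 14/45 = 3/7
P(W=2 | obs) = 1/15 / 14/45 = 3/14
argmax = 1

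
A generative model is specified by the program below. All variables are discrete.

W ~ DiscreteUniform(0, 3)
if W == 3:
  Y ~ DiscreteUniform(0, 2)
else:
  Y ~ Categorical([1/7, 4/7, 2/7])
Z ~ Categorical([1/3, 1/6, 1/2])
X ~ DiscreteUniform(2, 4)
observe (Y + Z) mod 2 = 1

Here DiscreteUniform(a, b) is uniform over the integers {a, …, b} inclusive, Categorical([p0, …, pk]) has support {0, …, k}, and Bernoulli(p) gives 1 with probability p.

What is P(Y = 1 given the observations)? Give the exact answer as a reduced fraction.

P(Y = 1 | obs) = 215/256

Enumerate traces; 48 have nonzero weight after conditioning:
  (W=0, Y=0, Z=1, X=2) weight 1/504
  (W=0, Y=0, Z=1, X=3) weight 1/504
  (W=0, Y=0, Z=1, X=4) weight 1/504
  (W=0, Y=1, Z=0, X=2) weight 1/63
  (W=0, Y=1, Z=0, X=3) weight 1/63
  (W=0, Y=1, Z=0, X=4) weight 1/63
  (W=0, Y=1, Z=2, X=2) weight 1/42
  (W=0, Y=1, Z=2, X=3) weight 1/42
  (W=0, Y=2, Z=1, X=2) weight 1/252
  … 39 more
Group by Y:
  weight(Y=0) = 2/63
  weight(Y=1) = 215/504
  weight(Y=2) = 25/504
Total weight = 2/63 + 215/504 + 25/504 = 32/63
P(Y=0 | obs) = 2/63 / 32/63 = 1/16
P(Y=1 | obs) = 215/504 / 32/63 = 215/256
P(Y=2 | obs) = 25/504 / 32/63 = 25/256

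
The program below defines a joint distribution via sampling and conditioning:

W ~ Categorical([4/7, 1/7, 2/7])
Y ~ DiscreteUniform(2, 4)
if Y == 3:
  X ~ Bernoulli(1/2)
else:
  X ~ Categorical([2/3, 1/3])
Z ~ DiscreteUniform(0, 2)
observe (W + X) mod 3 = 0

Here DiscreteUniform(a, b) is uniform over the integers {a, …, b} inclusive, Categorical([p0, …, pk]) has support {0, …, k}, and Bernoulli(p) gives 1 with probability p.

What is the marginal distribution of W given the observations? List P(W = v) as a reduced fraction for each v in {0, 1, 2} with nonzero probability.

Enumerate traces; 18 have nonzero weight after conditioning:
  (W=0, Y=2, X=0, Z=0) weight 8/189
  (W=0, Y=2, X=0, Z=1) weight 8/189
  (W=0, Y=2, X=0, Z=2) weight 8/189
  (W=0, Y=3, X=0, Z=0) weight 2/63
  (W=0, Y=3, X=0, Z=1) weight 2/63
  (W=0, Y=3, X=0, Z=2) weight 2/63
  (W=0, Y=4, X=0, Z=0) weight 8/189
  (W=0, Y=4, X=0, Z=1) weight 8/189
  (W=2, Y=2, X=1, Z=0) weight 2/189
  … 9 more
Group by W:
  weight(W=0) = 22/63
  weight(W=2) = 1/9
Total weight = 22/63 + 1/9 = 29/63
P(W=0 | obs) = 22/63 / 29/63 = 22/29
P(W=2 | obs) = 1/9 / 29/63 = 7/29

P(W=0) = 22/29, P(W=2) = 7/29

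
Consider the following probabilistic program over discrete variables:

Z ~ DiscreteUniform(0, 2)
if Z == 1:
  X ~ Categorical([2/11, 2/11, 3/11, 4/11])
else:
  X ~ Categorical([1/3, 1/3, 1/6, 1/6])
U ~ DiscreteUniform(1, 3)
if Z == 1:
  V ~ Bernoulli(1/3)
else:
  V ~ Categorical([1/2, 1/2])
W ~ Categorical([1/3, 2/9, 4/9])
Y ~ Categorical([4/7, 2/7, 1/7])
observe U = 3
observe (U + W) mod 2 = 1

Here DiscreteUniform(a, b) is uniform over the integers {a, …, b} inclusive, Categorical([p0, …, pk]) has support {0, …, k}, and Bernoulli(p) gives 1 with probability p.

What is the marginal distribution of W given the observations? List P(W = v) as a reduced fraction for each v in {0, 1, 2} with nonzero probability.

P(W=0) = 3/7, P(W=2) = 4/7

Enumerate traces; 144 have nonzero weight after conditioning:
  (Z=0, X=0, U=3, V=0, W=0, Y=0) weight 2/567
  (Z=0, X=0, U=3, V=0, W=0, Y=1) weight 1/567
  (Z=0, X=0, U=3, V=0, W=0, Y=2) weight 1/1134
  (Z=0, X=0, U=3, V=0, W=2, Y=0) weight 8/1701
  (Z=0, X=0, U=3, V=0, W=2, Y=1) weight 4/1701
  (Z=0, X=0, U=3, V=0, W=2, Y=2) weight 2/1701
  (Z=0, X=0, U=3, V=1, W=0, Y=0) weight 2/567
  (Z=0, X=0, U=3, V=1, W=0, Y=1) weight 1/567
  … 136 more
Group by W:
  weight(W=0) = 1/9
  weight(W=2) = 4/27
Total weight = 1/9 + 4/27 = 7/27
P(W=0 | obs) = 1/9 / 7/27 = 3/7
P(W=2 | obs) = 4/27 / 7/27 = 4/7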